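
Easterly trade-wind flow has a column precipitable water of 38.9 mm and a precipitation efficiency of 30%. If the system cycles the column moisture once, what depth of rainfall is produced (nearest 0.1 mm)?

rainfall ≈ 11.7 mm

Rainfall = ε × PW = 0.30 × 38.9 = 11.7 mm.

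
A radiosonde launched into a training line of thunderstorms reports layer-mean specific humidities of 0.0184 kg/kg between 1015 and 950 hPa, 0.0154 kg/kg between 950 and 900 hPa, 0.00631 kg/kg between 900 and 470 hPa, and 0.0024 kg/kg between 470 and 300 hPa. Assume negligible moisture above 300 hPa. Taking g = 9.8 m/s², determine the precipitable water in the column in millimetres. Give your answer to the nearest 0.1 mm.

PW ≈ 51.9 mm

Precipitable water is the column-integrated vapour mass per unit area: PW = (1/g) Σ q̄ Δp, with q in kg/kg and Δp in Pa (1 kg/m² of water = 1 mm).
Layer 1015–950 hPa: Δp = 65 hPa = 6500 Pa, q̄ = 0.0184 kg/kg → 0.0184 × 6500 / 9.8 = 12.20 mm
Layer 950–900 hPa: Δp = 50 hPa = 5000 Pa, q̄ = 0.0154 kg/kg → 0.0154 × 5000 / 9.8 = 7.86 mm
Layer 900–470 hPa: Δp = 430 hPa = 43000 Pa, q̄ = 0.00631 kg/kg → 0.00631 × 43000 / 9.8 = 27.69 mm
Layer 470–300 hPa: Δp = 170 hPa = 17000 Pa, q̄ = 0.0024 kg/kg → 0.0024 × 17000 / 9.8 = 4.16 mm
PW = 12.20 + 7.86 + 27.69 + 4.16 = 51.91 ≈ 51.9 mm.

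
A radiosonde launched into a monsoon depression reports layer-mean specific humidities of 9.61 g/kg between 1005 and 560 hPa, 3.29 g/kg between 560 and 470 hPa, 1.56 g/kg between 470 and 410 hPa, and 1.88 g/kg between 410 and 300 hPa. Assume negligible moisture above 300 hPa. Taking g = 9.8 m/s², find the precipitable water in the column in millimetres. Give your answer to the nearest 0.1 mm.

PW ≈ 49.7 mm

Precipitable water is the column-integrated vapour mass per unit area: PW = (1/g) Σ q̄ Δp, with q in kg/kg and Δp in Pa (1 kg/m² of water = 1 mm).
Layer 1005–560 hPa: Δp = 445 hPa = 44500 Pa, q̄ = 0.00961 kg/kg → 0.00961 × 44500 / 9.8 = 43.64 mm
Layer 560–470 hPa: Δp = 90 hPa = 9000 Pa, q̄ = 0.00329 kg/kg → 0.00329 × 9000 / 9.8 = 3.02 mm
Layer 470–410 hPa: Δp = 60 hPa = 6000 Pa, q̄ = 0.00156 kg/kg → 0.00156 × 6000 / 9.8 = 0.96 mm
Layer 410–300 hPa: Δp = 110 hPa = 11000 Pa, q̄ = 0.00188 kg/kg → 0.00188 × 11000 / 9.8 = 2.11 mm
PW = 43.64 + 3.02 + 0.96 + 2.11 = 49.73 ≈ 49.7 mm.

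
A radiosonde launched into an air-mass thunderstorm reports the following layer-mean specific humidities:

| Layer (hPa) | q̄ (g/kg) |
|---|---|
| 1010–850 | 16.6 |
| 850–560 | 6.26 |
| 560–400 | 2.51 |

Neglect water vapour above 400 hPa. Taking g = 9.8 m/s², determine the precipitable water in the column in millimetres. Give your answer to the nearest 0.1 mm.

PW ≈ 49.7 mm

Precipitable water is the column-integrated vapour mass per unit area: PW = (1/g) Σ q̄ Δp, with q in kg/kg and Δp in Pa (1 kg/m² of water = 1 mm).
Layer 1010–850 hPa: Δp = 160 hPa = 16000 Pa, q̄ = 0.0166 kg/kg → 0.0166 × 16000 / 9.8 = 27.10 mm
Layer 850–560 hPa: Δp = 290 hPa = 29000 Pa, q̄ = 0.00626 kg/kg → 0.00626 × 29000 / 9.8 = 18.52 mm
Layer 560–400 hPa: Δp = 160 hPa = 16000 Pa, q̄ = 0.00251 kg/kg → 0.00251 × 16000 / 9.8 = 4.10 mm
PW = 27.10 + 18.52 + 4.10 = 49.72 ≈ 49.7 mm.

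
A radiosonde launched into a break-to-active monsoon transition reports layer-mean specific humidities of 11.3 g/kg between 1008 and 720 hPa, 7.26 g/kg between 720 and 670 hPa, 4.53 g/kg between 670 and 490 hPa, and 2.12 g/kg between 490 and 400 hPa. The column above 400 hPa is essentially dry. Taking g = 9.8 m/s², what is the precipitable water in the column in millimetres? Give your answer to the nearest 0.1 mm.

PW ≈ 47.2 mm

Precipitable water is the column-integrated vapour mass per unit area: PW = (1/g) Σ q̄ Δp, with q in kg/kg and Δp in Pa (1 kg/m² of water = 1 mm).
Layer 1008–720 hPa: Δp = 288 hPa = 28800 Pa, q̄ = 0.0113 kg/kg → 0.0113 × 28800 / 9.8 = 33.21 mm
Layer 720–670 hPa: Δp = 50 hPa = 5000 Pa, q̄ = 0.00726 kg/kg → 0.00726 × 5000 / 9.8 = 3.70 mm
Layer 670–490 hPa: Δp = 180 hPa = 18000 Pa, q̄ = 0.00453 kg/kg → 0.00453 × 18000 / 9.8 = 8.32 mm
Layer 490–400 hPa: Δp = 90 hPa = 9000 Pa, q̄ = 0.00212 kg/kg → 0.00212 × 9000 / 9.8 = 1.95 mm
PW = 33.21 + 3.70 + 8.32 + 1.95 = 47.18 ≈ 47.2 mm.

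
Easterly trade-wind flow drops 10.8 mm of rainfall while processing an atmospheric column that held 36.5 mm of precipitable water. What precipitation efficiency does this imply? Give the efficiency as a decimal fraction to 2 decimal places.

ε = rainfall / PW = 10.8 / 36.5 = 0.30.

ε ≈ 0.30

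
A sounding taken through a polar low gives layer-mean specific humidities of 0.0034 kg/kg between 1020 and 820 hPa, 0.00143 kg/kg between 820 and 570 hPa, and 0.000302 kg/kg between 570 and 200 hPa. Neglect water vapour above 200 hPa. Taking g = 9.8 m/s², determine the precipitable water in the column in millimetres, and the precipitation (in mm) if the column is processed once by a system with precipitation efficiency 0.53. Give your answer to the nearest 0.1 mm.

PW ≈ 11.7 mm; precipitation ≈ 6.2 mm

Precipitable water is the column-integrated vapour mass per unit area: PW = (1/g) Σ q̄ Δp, with q in kg/kg and Δp in Pa (1 kg/m² of water = 1 mm).
Layer 1020–820 hPa: Δp = 200 hPa = 20000 Pa, q̄ = 0.0034 kg/kg → 0.0034 × 20000 / 9.8 = 6.94 mm
Layer 820–570 hPa: Δp = 250 hPa = 25000 Pa, q̄ = 0.00143 kg/kg → 0.00143 × 25000 / 9.8 = 3.65 mm
Layer 570–200 hPa: Δp = 370 hPa = 37000 Pa, q̄ = 0.000302 kg/kg → 0.000302 × 37000 / 9.8 = 1.14 mm
PW = 6.94 + 3.65 + 1.14 = 11.73 ≈ 11.7 mm.
Precipitation = ε × PW = 0.53 × 11.7 = 6.2 mm.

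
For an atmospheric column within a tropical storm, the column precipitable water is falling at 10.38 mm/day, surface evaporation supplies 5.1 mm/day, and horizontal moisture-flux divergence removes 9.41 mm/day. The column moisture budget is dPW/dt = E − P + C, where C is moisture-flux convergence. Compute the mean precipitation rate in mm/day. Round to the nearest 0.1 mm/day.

P ≈ 6.1 mm/day

dPW/dt = -10.38 mm/day.
P = E + C − dPW/dt = 5.1 + (-9.41) − (-10.38) = 6.1 mm/day.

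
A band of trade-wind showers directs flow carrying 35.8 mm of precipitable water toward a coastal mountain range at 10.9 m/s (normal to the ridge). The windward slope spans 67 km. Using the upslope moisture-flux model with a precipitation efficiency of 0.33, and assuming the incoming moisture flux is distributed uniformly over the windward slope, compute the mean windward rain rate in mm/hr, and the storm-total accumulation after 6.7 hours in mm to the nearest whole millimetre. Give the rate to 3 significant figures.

Incoming column moisture flux per unit ridge length: F = V × PW = 10.9 × 35.8 = 390.22 mm·m/s.
Spread over the 67 km slope with efficiency ε = 0.33: R = ε·F/W = 0.33 × 390.22 / 67000 m = 1.922e-03 mm/s.
R = 1.922e-03 × 3600 = 6.92 mm/hr.
Over 6.7 h: total = 6.92 × 6.7 = 46.364 ≈ 46 mm.

R ≈ 6.92 mm/hr; total ≈ 46 mm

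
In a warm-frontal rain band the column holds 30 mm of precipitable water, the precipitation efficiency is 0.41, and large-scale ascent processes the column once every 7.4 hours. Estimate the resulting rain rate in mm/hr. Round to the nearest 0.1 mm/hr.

R ≈ 1.7 mm/hr

Each overturning extracts ε × PW = 0.41 × 30 = 12.3 mm.
Rate = ε·PW / τ = 12.3 / 7.4 h = 1.7 mm/hr.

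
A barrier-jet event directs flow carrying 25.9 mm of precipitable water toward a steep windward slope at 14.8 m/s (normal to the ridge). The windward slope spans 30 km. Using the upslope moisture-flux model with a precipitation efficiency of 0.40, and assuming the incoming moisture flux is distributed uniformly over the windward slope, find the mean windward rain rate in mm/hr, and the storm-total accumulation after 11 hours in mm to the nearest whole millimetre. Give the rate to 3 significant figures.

Incoming column moisture flux per unit ridge length: F = V × PW = 14.8 × 25.9 = 383.32 mm·m/s.
Spread over the 30 km slope with efficiency ε = 0.40: R = ε·F/W = 0.40 × 383.32 / 30000 m = 5.111e-03 mm/s.
R = 5.111e-03 × 3600 = 18.4 mm/hr.
Over 11 h: total = 18.4 × 11 = 202.4 ≈ 202 mm.

R ≈ 18.4 mm/hr; total ≈ 202 mm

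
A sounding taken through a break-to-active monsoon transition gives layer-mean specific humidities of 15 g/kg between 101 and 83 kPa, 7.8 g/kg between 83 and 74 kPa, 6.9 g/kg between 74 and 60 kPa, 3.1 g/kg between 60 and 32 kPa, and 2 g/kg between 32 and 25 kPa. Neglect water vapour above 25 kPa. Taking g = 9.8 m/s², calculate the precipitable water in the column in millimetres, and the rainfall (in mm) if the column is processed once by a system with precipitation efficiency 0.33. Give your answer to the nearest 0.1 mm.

PW ≈ 54.9 mm; rainfall ≈ 18.1 mm

Precipitable water is the column-integrated vapour mass per unit area: PW = (1/g) Σ q̄ Δp, with q in kg/kg and Δp in Pa (1 kg/m² of water = 1 mm).
Layer 101–83 kPa: Δp = 180 hPa = 18000 Pa, q̄ = 0.015 kg/kg → 0.015 × 18000 / 9.8 = 27.55 mm
Layer 83–74 kPa: Δp = 90 hPa = 9000 Pa, q̄ = 0.0078 kg/kg → 0.0078 × 9000 / 9.8 = 7.16 mm
Layer 74–60 kPa: Δp = 140 hPa = 14000 Pa, q̄ = 0.0069 kg/kg → 0.0069 × 14000 / 9.8 = 9.86 mm
Layer 60–32 kPa: Δp = 280 hPa = 28000 Pa, q̄ = 0.0031 kg/kg → 0.0031 × 28000 / 9.8 = 8.86 mm
Layer 32–25 kPa: Δp = 70 hPa = 7000 Pa, q̄ = 0.002 kg/kg → 0.002 × 7000 / 9.8 = 1.43 mm
PW = 27.55 + 7.16 + 9.86 + 8.86 + 1.43 = 54.86 ≈ 54.9 mm.
Rainfall = ε × PW = 0.33 × 54.9 = 18.1 mm.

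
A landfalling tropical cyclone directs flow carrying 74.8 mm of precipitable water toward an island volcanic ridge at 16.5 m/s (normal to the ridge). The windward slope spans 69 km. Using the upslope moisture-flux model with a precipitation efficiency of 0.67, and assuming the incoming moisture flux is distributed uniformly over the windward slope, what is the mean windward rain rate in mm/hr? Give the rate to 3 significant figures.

R ≈ 43.1 mm/hr

Incoming column moisture flux per unit ridge length: F = V × PW = 16.5 × 74.8 = 1234.2 mm·m/s.
Spread over the 69 km slope with efficiency ε = 0.67: R = ε·F/W = 0.67 × 1234.2 / 69000 m = 1.198e-02 mm/s.
R = 1.198e-02 × 3600 = 43.1 mm/hr.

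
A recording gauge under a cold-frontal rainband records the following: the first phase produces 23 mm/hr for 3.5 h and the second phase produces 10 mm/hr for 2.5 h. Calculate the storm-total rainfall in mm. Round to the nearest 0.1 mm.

total ≈ 105.5 mm

Total = Σ Rᵢ Δtᵢ = 23 × 3.5 + 10 × 2.5
      = 80.5 + 25 = 105.5 mm.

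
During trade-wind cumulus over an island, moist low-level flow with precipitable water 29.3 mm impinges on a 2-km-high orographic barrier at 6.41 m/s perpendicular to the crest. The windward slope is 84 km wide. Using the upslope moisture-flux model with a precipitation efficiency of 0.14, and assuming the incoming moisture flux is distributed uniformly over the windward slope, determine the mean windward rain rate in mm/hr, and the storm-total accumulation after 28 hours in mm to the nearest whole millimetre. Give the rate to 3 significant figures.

R ≈ 1.13 mm/hr; total ≈ 32 mm

Incoming column moisture flux per unit ridge length: F = V × PW = 6.41 × 29.3 = 187.813 mm·m/s.
Spread over the 84 km slope with efficiency ε = 0.14: R = ε·F/W = 0.14 × 187.813 / 84000 m = 3.130e-04 mm/s.
R = 3.130e-04 × 3600 = 1.13 mm/hr.
Over 28 h: total = 1.13 × 28 = 31.64 ≈ 32 mm.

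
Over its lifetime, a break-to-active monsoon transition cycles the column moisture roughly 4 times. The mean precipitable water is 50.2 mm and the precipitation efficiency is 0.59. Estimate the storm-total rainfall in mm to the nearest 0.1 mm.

Each cycle deposits ε × PW = 0.59 × 50.2 = 29.618 mm.
Over 4 cycles: 4 × 29.618 = 118.5 mm.

rainfall ≈ 118.5 mm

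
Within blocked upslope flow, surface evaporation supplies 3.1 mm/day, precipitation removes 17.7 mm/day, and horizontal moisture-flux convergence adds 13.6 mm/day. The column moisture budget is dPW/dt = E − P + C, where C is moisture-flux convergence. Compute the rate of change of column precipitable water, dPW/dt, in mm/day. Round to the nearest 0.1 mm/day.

dPW/dt = E − P + C = 3.1 − 17.7 + (13.6) = -1.0 mm/day.

dPW/dt ≈ -1.0 mm/day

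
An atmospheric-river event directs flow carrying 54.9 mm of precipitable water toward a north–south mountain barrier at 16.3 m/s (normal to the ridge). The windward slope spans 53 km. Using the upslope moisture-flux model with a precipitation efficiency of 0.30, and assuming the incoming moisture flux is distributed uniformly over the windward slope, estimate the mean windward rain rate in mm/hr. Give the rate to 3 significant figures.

R ≈ 18.2 mm/hr

Incoming column moisture flux per unit ridge length: F = V × PW = 16.3 × 54.9 = 894.87 mm·m/s.
Spread over the 53 km slope with efficiency ε = 0.30: R = ε·F/W = 0.30 × 894.87 / 53000 m = 5.065e-03 mm/s.
R = 5.065e-03 × 3600 = 18.2 mm/hr.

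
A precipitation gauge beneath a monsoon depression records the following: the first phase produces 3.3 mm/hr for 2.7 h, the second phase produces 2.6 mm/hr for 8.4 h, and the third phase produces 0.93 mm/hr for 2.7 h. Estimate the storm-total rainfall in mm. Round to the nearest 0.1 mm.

total ≈ 33.3 mm

Total = Σ Rᵢ Δtᵢ = 3.3 × 2.7 + 2.6 × 8.4 + 0.93 × 2.7
      = 8.91 + 21.84 + 2.511 = 33.3 mm.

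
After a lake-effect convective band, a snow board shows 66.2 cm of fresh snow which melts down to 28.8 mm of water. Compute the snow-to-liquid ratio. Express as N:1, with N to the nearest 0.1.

Ratio = snow depth / SWE = 662 mm / 28.8 mm = 23.0, i.e. 23.0:1.

ratio ≈ 23.0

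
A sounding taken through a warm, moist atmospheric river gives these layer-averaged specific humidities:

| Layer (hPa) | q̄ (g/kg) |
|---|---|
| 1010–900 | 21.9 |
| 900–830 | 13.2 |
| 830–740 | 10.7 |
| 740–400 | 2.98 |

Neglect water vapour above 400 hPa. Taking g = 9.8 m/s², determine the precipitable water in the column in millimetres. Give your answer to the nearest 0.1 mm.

Precipitable water is the column-integrated vapour mass per unit area: PW = (1/g) Σ q̄ Δp, with q in kg/kg and Δp in Pa (1 kg/m² of water = 1 mm).
Layer 1010–900 hPa: Δp = 110 hPa = 11000 Pa, q̄ = 0.0219 kg/kg → 0.0219 × 11000 / 9.8 = 24.58 mm
Layer 900–830 hPa: Δp = 70 hPa = 7000 Pa, q̄ = 0.0132 kg/kg → 0.0132 × 7000 / 9.8 = 9.43 mm
Layer 830–740 hPa: Δp = 90 hPa = 9000 Pa, q̄ = 0.0107 kg/kg → 0.0107 × 9000 / 9.8 = 9.83 mm
Layer 740–400 hPa: Δp = 340 hPa = 34000 Pa, q̄ = 0.00298 kg/kg → 0.00298 × 34000 / 9.8 = 10.34 mm
PW = 24.58 + 9.43 + 9.83 + 10.34 = 54.18 ≈ 54.2 mm.

PW ≈ 54.2 mm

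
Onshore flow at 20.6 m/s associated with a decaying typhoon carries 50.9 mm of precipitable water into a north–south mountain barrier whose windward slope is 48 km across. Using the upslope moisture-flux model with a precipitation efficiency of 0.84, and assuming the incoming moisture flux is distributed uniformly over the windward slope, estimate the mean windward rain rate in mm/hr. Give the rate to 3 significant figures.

R ≈ 66.1 mm/hr

Incoming column moisture flux per unit ridge length: F = V × PW = 20.6 × 50.9 = 1048.54 mm·m/s.
Spread over the 48 km slope with efficiency ε = 0.84: R = ε·F/W = 0.84 × 1048.54 / 48000 m = 1.835e-02 mm/s.
R = 1.835e-02 × 3600 = 66.1 mm/hr.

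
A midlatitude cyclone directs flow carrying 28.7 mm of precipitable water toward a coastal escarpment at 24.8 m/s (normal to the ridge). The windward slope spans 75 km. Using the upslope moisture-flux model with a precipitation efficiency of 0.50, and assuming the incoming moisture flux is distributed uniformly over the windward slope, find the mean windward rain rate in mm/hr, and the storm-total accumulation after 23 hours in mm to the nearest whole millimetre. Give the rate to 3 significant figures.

R ≈ 17.1 mm/hr; total ≈ 393 mm

Incoming column moisture flux per unit ridge length: F = V × PW = 24.8 × 28.7 = 711.76 mm·m/s.
Spread over the 75 km slope with efficiency ε = 0.50: R = ε·F/W = 0.50 × 711.76 / 75000 m = 4.745e-03 mm/s.
R = 4.745e-03 × 3600 = 17.1 mm/hr.
Over 23 h: total = 17.1 × 23 = 393.3 ≈ 393 mm.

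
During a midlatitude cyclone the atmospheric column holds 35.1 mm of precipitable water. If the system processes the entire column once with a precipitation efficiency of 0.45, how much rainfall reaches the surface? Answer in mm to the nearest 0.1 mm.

Rainfall = ε × PW = 0.45 × 35.1 = 15.8 mm.

rainfall ≈ 15.8 mm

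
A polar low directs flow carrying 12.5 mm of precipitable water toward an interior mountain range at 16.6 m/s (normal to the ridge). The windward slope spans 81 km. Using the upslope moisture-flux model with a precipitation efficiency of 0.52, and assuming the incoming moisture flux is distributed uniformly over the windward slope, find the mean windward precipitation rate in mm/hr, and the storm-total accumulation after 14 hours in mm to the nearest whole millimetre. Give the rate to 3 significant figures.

Incoming column moisture flux per unit ridge length: F = V × PW = 16.6 × 12.5 = 207.5 mm·m/s.
Spread over the 81 km slope with efficiency ε = 0.52: R = ε·F/W = 0.52 × 207.5 / 81000 m = 1.332e-03 mm/s.
R = 1.332e-03 × 3600 = 4.80 mm/hr.
Over 14 h: total = 4.80 × 14 = 67.2 ≈ 67 mm.

R ≈ 4.80 mm/hr; total ≈ 67 mm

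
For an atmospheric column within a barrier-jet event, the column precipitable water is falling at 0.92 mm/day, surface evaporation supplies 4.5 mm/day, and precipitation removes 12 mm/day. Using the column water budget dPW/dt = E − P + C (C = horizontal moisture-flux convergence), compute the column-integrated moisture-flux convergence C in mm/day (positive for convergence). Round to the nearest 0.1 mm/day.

C ≈ 6.6 mm/day

dPW/dt = -0.92 mm/day.
C = dPW/dt − E + P = (-0.92) − 4.5 + 12 = 6.6 mm/day.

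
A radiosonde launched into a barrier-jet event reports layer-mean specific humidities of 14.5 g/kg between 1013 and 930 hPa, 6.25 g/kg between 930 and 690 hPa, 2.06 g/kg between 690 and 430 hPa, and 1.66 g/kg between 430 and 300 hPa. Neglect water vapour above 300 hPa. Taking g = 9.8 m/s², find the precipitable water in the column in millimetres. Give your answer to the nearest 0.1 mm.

Precipitable water is the column-integrated vapour mass per unit area: PW = (1/g) Σ q̄ Δp, with q in kg/kg and Δp in Pa (1 kg/m² of water = 1 mm).
Layer 1013–930 hPa: Δp = 83 hPa = 8300 Pa, q̄ = 0.0145 kg/kg → 0.0145 × 8300 / 9.8 = 12.28 mm
Layer 930–690 hPa: Δp = 240 hPa = 24000 Pa, q̄ = 0.00625 kg/kg → 0.00625 × 24000 / 9.8 = 15.31 mm
Layer 690–430 hPa: Δp = 260 hPa = 26000 Pa, q̄ = 0.00206 kg/kg → 0.00206 × 26000 / 9.8 = 5.47 mm
Layer 430–300 hPa: Δp = 130 hPa = 13000 Pa, q̄ = 0.00166 kg/kg → 0.00166 × 13000 / 9.8 = 2.20 mm
PW = 12.28 + 15.31 + 5.47 + 2.20 = 35.26 ≈ 35.3 mm.

PW ≈ 35.3 mm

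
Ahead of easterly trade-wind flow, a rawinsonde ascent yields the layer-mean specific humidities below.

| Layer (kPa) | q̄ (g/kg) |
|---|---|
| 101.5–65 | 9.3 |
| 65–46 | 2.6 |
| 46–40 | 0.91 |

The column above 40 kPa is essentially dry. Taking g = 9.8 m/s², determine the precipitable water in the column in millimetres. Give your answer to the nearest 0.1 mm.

Precipitable water is the column-integrated vapour mass per unit area: PW = (1/g) Σ q̄ Δp, with q in kg/kg and Δp in Pa (1 kg/m² of water = 1 mm).
Layer 101.5–65 kPa: Δp = 365 hPa = 36500 Pa, q̄ = 0.0093 kg/kg → 0.0093 × 36500 / 9.8 = 34.64 mm
Layer 65–46 kPa: Δp = 190 hPa = 19000 Pa, q̄ = 0.0026 kg/kg → 0.0026 × 19000 / 9.8 = 5.04 mm
Layer 46–40 kPa: Δp = 60 hPa = 6000 Pa, q̄ = 0.00091 kg/kg → 0.00091 × 6000 / 9.8 = 0.56 mm
PW = 34.64 + 5.04 + 0.56 = 40.24 ≈ 40.2 mm.

PW ≈ 40.2 mm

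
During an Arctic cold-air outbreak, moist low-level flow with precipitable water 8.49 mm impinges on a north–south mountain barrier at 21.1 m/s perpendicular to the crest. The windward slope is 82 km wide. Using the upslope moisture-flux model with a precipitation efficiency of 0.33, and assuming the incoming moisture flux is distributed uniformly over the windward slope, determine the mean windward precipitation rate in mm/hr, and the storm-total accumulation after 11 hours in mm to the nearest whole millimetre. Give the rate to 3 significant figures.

R ≈ 2.60 mm/hr; total ≈ 29 mm

Incoming column moisture flux per unit ridge length: F = V × PW = 21.1 × 8.49 = 179.139 mm·m/s.
Spread over the 82 km slope with efficiency ε = 0.33: R = ε·F/W = 0.33 × 179.139 / 82000 m = 7.209e-04 mm/s.
R = 7.209e-04 × 3600 = 2.60 mm/hr.
Over 11 h: total = 2.60 × 11 = 28.6 ≈ 29 mm.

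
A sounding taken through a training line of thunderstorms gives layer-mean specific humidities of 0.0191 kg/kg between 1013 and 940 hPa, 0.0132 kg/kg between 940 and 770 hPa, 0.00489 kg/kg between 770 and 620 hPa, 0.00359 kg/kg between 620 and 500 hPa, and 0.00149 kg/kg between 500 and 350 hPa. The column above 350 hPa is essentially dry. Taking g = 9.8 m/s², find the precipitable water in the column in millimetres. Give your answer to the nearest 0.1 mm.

PW ≈ 51.3 mm

Precipitable water is the column-integrated vapour mass per unit area: PW = (1/g) Σ q̄ Δp, with q in kg/kg and Δp in Pa (1 kg/m² of water = 1 mm).
Layer 1013–940 hPa: Δp = 73 hPa = 7300 Pa, q̄ = 0.0191 kg/kg → 0.0191 × 7300 / 9.8 = 14.23 mm
Layer 940–770 hPa: Δp = 170 hPa = 17000 Pa, q̄ = 0.0132 kg/kg → 0.0132 × 17000 / 9.8 = 22.90 mm
Layer 770–620 hPa: Δp = 150 hPa = 15000 Pa, q̄ = 0.00489 kg/kg → 0.00489 × 15000 / 9.8 = 7.48 mm
Layer 620–500 hPa: Δp = 120 hPa = 12000 Pa, q̄ = 0.00359 kg/kg → 0.00359 × 12000 / 9.8 = 4.40 mm
Layer 500–350 hPa: Δp = 150 hPa = 15000 Pa, q̄ = 0.00149 kg/kg → 0.00149 × 15000 / 9.8 = 2.28 mm
PW = 14.23 + 22.90 + 7.48 + 4.40 + 2.28 = 51.29 ≈ 51.3 mm.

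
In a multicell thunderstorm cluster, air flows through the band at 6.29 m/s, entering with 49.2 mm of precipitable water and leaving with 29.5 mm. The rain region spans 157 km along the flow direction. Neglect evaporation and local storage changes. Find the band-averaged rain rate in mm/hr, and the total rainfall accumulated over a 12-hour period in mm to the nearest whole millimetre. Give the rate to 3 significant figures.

Column moisture flux per unit crosswind length is F = V × PW.
Inflow: F_in = 6.29 × 49.2 = 309.468 mm·m/s
Outflow: F_out = 6.29 × 29.5 = 185.555 mm·m/s
Steady-state rate R = (F_in − F_out)/L = (309.468 − 185.555) / 157000 m = 7.893e-04 mm/s.
R = 7.893e-04 × 3600 = 2.84 mm/hr.
Over 12 h: total = 2.84 × 12 = 34.08 ≈ 34 mm.

R ≈ 2.84 mm/hr; total ≈ 34 mm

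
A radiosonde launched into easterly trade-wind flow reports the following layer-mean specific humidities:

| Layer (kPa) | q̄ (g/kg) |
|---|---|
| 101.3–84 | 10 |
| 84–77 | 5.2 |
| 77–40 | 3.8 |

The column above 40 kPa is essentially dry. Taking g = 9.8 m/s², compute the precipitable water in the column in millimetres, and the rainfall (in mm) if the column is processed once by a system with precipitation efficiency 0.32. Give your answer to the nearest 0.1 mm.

Precipitable water is the column-integrated vapour mass per unit area: PW = (1/g) Σ q̄ Δp, with q in kg/kg and Δp in Pa (1 kg/m² of water = 1 mm).
Layer 101.3–84 kPa: Δp = 173 hPa = 17300 Pa, q̄ = 0.01 kg/kg → 0.01 × 17300 / 9.8 = 17.65 mm
Layer 84–77 kPa: Δp = 70 hPa = 7000 Pa, q̄ = 0.0052 kg/kg → 0.0052 × 7000 / 9.8 = 3.71 mm
Layer 77–40 kPa: Δp = 370 hPa = 37000 Pa, q̄ = 0.0038 kg/kg → 0.0038 × 37000 / 9.8 = 14.35 mm
PW = 17.65 + 3.71 + 14.35 = 35.71 ≈ 35.7 mm.
Rainfall = ε × PW = 0.32 × 35.7 = 11.4 mm.

PW ≈ 35.7 mm; rainfall ≈ 11.4 mm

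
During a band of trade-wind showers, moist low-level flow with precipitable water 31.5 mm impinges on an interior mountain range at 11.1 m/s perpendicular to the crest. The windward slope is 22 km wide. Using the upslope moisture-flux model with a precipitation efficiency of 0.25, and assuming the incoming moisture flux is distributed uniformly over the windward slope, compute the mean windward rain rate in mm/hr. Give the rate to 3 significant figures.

Incoming column moisture flux per unit ridge length: F = V × PW = 11.1 × 31.5 = 349.65 mm·m/s.
Spread over the 22 km slope with efficiency ε = 0.25: R = ε·F/W = 0.25 × 349.65 / 22000 m = 3.973e-03 mm/s.
R = 3.973e-03 × 3600 = 14.3 mm/hr.

R ≈ 14.3 mm/hr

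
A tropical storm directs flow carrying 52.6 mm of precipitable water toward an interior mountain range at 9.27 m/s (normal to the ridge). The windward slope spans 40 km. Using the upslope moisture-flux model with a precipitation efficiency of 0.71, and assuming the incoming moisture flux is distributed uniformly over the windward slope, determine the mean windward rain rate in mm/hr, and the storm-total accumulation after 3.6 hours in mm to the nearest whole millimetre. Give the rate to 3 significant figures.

Incoming column moisture flux per unit ridge length: F = V × PW = 9.27 × 52.6 = 487.602 mm·m/s.
Spread over the 40 km slope with efficiency ε = 0.71: R = ε·F/W = 0.71 × 487.602 / 40000 m = 8.655e-03 mm/s.
R = 8.655e-03 × 3600 = 31.2 mm/hr.
Over 3.6 h: total = 31.2 × 3.6 = 112.32 ≈ 112 mm.

R ≈ 31.2 mm/hr; total ≈ 112 mm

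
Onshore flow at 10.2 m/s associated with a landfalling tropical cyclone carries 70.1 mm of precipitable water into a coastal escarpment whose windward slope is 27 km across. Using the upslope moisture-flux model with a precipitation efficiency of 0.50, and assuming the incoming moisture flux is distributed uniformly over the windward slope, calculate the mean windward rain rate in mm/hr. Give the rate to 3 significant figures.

Incoming column moisture flux per unit ridge length: F = V × PW = 10.2 × 70.1 = 715.02 mm·m/s.
Spread over the 27 km slope with efficiency ε = 0.50: R = ε·F/W = 0.50 × 715.02 / 27000 m = 1.324e-02 mm/s.
R = 1.324e-02 × 3600 = 47.7 mm/hr.

R ≈ 47.7 mm/hr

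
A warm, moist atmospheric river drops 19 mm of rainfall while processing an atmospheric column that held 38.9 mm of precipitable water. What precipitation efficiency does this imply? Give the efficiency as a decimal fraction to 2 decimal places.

ε = rainfall / PW = 19 / 38.9 = 0.49.

ε ≈ 0.49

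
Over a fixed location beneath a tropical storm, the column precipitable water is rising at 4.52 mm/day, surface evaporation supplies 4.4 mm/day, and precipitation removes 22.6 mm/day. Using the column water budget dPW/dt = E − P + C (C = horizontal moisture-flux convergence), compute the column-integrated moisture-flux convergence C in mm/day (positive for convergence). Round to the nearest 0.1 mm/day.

dPW/dt = +4.52 mm/day.
C = dPW/dt − E + P = (+4.52) − 4.4 + 22.6 = 22.7 mm/day.

C ≈ 22.7 mm/day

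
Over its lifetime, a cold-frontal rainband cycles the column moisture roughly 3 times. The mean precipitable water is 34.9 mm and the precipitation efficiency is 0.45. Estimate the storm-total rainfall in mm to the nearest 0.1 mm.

Each cycle deposits ε × PW = 0.45 × 34.9 = 15.705 mm.
Over 3 cycles: 3 × 15.705 = 47.1 mm.

rainfall ≈ 47.1 mm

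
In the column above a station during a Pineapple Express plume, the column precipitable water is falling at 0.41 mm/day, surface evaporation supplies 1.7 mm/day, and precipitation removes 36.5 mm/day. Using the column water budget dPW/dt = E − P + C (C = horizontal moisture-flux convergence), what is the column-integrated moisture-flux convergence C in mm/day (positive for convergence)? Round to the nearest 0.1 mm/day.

C ≈ 34.4 mm/day

dPW/dt = -0.41 mm/day.
C = dPW/dt − E + P = (-0.41) − 1.7 + 36.5 = 34.4 mm/day.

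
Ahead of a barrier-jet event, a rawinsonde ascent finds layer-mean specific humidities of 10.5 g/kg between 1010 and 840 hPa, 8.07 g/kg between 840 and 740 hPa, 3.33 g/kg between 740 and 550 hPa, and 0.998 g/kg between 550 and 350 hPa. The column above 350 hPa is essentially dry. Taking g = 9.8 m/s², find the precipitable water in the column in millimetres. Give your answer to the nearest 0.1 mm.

PW ≈ 34.9 mm

Precipitable water is the column-integrated vapour mass per unit area: PW = (1/g) Σ q̄ Δp, with q in kg/kg and Δp in Pa (1 kg/m² of water = 1 mm).
Layer 1010–840 hPa: Δp = 170 hPa = 17000 Pa, q̄ = 0.0105 kg/kg → 0.0105 × 17000 / 9.8 = 18.21 mm
Layer 840–740 hPa: Δp = 100 hPa = 10000 Pa, q̄ = 0.00807 kg/kg → 0.00807 × 10000 / 9.8 = 8.23 mm
Layer 740–550 hPa: Δp = 190 hPa = 19000 Pa, q̄ = 0.00333 kg/kg → 0.00333 × 19000 / 9.8 = 6.46 mm
Layer 550–350 hPa: Δp = 200 hPa = 20000 Pa, q̄ = 0.000998 kg/kg → 0.000998 × 20000 / 9.8 = 2.04 mm
PW = 18.21 + 8.23 + 6.46 + 2.04 = 34.94 ≈ 34.9 mm.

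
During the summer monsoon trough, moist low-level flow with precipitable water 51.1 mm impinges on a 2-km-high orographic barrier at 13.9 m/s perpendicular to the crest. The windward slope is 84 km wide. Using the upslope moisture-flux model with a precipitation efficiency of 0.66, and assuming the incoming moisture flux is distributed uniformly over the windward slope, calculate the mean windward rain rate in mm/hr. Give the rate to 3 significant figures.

R ≈ 20.1 mm/hr

Incoming column moisture flux per unit ridge length: F = V × PW = 13.9 × 51.1 = 710.29 mm·m/s.
Spread over the 84 km slope with efficiency ε = 0.66: R = ε·F/W = 0.66 × 710.29 / 84000 m = 5.581e-03 mm/s.
R = 5.581e-03 × 3600 = 20.1 mm/hr.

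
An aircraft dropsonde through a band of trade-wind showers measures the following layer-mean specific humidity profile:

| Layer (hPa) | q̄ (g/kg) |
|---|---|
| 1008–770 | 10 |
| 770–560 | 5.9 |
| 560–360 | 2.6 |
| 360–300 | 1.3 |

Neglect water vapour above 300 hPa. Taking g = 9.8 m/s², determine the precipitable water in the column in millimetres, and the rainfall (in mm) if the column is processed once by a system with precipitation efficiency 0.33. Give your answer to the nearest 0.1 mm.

PW ≈ 43.0 mm; rainfall ≈ 14.2 mm

Precipitable water is the column-integrated vapour mass per unit area: PW = (1/g) Σ q̄ Δp, with q in kg/kg and Δp in Pa (1 kg/m² of water = 1 mm).
Layer 1008–770 hPa: Δp = 238 hPa = 23800 Pa, q̄ = 0.01 kg/kg → 0.01 × 23800 / 9.8 = 24.29 mm
Layer 770–560 hPa: Δp = 210 hPa = 21000 Pa, q̄ = 0.0059 kg/kg → 0.0059 × 21000 / 9.8 = 12.64 mm
Layer 560–360 hPa: Δp = 200 hPa = 20000 Pa, q̄ = 0.0026 kg/kg → 0.0026 × 20000 / 9.8 = 5.31 mm
Layer 360–300 hPa: Δp = 60 hPa = 6000 Pa, q̄ = 0.0013 kg/kg → 0.0013 × 6000 / 9.8 = 0.80 mm
PW = 24.29 + 12.64 + 5.31 + 0.80 = 43.04 ≈ 43.0 mm.
Rainfall = ε × PW = 0.33 × 43.0 = 14.2 mm.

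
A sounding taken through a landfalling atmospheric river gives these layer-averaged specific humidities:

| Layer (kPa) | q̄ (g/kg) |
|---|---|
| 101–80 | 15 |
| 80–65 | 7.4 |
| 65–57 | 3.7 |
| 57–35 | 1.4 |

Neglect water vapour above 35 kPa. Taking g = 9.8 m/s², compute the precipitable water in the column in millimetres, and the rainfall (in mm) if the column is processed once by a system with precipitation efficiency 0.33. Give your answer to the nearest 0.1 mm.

Precipitable water is the column-integrated vapour mass per unit area: PW = (1/g) Σ q̄ Δp, with q in kg/kg and Δp in Pa (1 kg/m² of water = 1 mm).
Layer 101–80 kPa: Δp = 210 hPa = 21000 Pa, q̄ = 0.015 kg/kg → 0.015 × 21000 / 9.8 = 32.14 mm
Layer 80–65 kPa: Δp = 150 hPa = 15000 Pa, q̄ = 0.0074 kg/kg → 0.0074 × 15000 / 9.8 = 11.33 mm
Layer 65–57 kPa: Δp = 80 hPa = 8000 Pa, q̄ = 0.0037 kg/kg → 0.0037 × 8000 / 9.8 = 3.02 mm
Layer 57–35 kPa: Δp = 220 hPa = 22000 Pa, q̄ = 0.0014 kg/kg → 0.0014 × 22000 / 9.8 = 3.14 mm
PW = 32.14 + 11.33 + 3.02 + 3.14 = 49.63 ≈ 49.6 mm.
Rainfall = ε × PW = 0.33 × 49.6 = 16.4 mm.

PW ≈ 49.6 mm; rainfall ≈ 16.4 mm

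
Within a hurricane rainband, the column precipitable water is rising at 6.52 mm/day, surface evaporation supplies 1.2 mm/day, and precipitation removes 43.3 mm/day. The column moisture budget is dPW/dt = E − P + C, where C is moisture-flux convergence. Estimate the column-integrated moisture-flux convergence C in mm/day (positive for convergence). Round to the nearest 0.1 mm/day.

dPW/dt = +6.52 mm/day.
C = dPW/dt − E + P = (+6.52) − 1.2 + 43.3 = 48.6 mm/day.

C ≈ 48.6 mm/day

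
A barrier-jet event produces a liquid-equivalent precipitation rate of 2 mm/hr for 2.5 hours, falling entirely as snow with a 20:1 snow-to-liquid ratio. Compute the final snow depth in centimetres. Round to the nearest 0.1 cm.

Liquid-equivalent depth = 2 × 2.5 = 5 mm.
Snow depth = 5 mm × 20 = 100 mm = 10.0 cm.

snow depth ≈ 10.0 cm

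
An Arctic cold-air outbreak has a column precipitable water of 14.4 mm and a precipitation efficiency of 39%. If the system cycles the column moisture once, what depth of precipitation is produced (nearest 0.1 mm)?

Precipitation = ε × PW = 0.39 × 14.4 = 5.6 mm.

precipitation ≈ 5.6 mm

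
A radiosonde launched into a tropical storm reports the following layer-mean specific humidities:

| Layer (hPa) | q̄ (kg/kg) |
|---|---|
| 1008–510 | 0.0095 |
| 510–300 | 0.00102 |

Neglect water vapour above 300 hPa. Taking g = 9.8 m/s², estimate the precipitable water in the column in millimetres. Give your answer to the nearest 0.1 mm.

PW ≈ 50.5 mm

Precipitable water is the column-integrated vapour mass per unit area: PW = (1/g) Σ q̄ Δp, with q in kg/kg and Δp in Pa (1 kg/m² of water = 1 mm).
Layer 1008–510 hPa: Δp = 498 hPa = 49800 Pa, q̄ = 0.0095 kg/kg → 0.0095 × 49800 / 9.8 = 48.28 mm
Layer 510–300 hPa: Δp = 210 hPa = 21000 Pa, q̄ = 0.00102 kg/kg → 0.00102 × 21000 / 9.8 = 2.19 mm
PW = 48.28 + 2.19 = 50.47 ≈ 50.5 mm.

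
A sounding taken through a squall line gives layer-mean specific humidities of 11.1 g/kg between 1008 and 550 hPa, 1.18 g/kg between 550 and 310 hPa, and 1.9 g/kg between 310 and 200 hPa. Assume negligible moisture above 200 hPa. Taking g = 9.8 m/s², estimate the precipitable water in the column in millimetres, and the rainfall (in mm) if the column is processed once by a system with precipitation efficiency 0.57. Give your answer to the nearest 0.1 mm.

PW ≈ 56.9 mm; rainfall ≈ 32.4 mm

Precipitable water is the column-integrated vapour mass per unit area: PW = (1/g) Σ q̄ Δp, with q in kg/kg and Δp in Pa (1 kg/m² of water = 1 mm).
Layer 1008–550 hPa: Δp = 458 hPa = 45800 Pa, q̄ = 0.0111 kg/kg → 0.0111 × 45800 / 9.8 = 51.88 mm
Layer 550–310 hPa: Δp = 240 hPa = 24000 Pa, q̄ = 0.00118 kg/kg → 0.00118 × 24000 / 9.8 = 2.89 mm
Layer 310–200 hPa: Δp = 110 hPa = 11000 Pa, q̄ = 0.0019 kg/kg → 0.0019 × 11000 / 9.8 = 2.13 mm
PW = 51.88 + 2.89 + 2.13 = 56.90 ≈ 56.9 mm.
Rainfall = ε × PW = 0.57 × 56.9 = 32.4 mm.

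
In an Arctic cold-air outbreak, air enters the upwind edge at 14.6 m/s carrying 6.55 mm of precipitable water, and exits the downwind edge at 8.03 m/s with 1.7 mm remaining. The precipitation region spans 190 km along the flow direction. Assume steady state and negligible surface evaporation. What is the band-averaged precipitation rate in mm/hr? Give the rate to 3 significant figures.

R ≈ 1.55 mm/hr

Column moisture flux per unit crosswind length is F = V × PW.
Inflow: F_in = 14.6 × 6.55 = 95.63 mm·m/s
Outflow: F_out = 8.03 × 1.7 = 13.651 mm·m/s
Steady-state rate R = (F_in − F_out)/L = (95.63 − 13.651) / 190000 m = 4.315e-04 mm/s.
R = 4.315e-04 × 3600 = 1.55 mm/hr.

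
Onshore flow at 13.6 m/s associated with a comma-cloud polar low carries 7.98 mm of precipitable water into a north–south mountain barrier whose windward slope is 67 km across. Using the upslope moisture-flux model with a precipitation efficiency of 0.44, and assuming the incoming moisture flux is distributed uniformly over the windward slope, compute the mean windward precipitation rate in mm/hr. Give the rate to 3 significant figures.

R ≈ 2.57 mm/hr

Incoming column moisture flux per unit ridge length: F = V × PW = 13.6 × 7.98 = 108.528 mm·m/s.
Spread over the 67 km slope with efficiency ε = 0.44: R = ε·F/W = 0.44 × 108.528 / 67000 m = 7.127e-04 mm/s.
R = 7.127e-04 × 3600 = 2.57 mm/hr.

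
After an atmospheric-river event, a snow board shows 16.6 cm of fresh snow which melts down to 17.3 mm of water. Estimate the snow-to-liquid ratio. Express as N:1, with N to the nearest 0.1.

Ratio = snow depth / SWE = 166 mm / 17.3 mm = 9.6, i.e. 9.6:1.

ratio ≈ 9.6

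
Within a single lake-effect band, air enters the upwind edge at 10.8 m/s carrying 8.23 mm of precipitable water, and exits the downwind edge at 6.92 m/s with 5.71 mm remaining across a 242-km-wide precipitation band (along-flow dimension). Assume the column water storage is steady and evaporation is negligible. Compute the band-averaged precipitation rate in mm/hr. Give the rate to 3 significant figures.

Column moisture flux per unit crosswind length is F = V × PW.
Inflow: F_in = 10.8 × 8.23 = 88.884 mm·m/s
Outflow: F_out = 6.92 × 5.71 = 39.5132 mm·m/s
Steady-state rate R = (F_in − F_out)/L = (88.884 − 39.5132) / 242000 m = 2.040e-04 mm/s.
R = 2.040e-04 × 3600 = 0.734 mm/hr.

R ≈ 0.734 mm/hr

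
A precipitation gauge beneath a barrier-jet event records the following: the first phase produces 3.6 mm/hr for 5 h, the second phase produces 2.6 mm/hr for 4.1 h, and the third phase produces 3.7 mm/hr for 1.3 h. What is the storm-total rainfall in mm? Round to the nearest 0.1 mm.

Total = Σ Rᵢ Δtᵢ = 3.6 × 5 + 2.6 × 4.1 + 3.7 × 1.3
      = 18 + 10.66 + 4.81 = 33.5 mm.

total ≈ 33.5 mm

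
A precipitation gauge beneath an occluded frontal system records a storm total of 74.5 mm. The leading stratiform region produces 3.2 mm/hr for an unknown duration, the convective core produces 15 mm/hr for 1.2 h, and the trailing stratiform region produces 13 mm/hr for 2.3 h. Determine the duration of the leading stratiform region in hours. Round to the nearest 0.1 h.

Known phases: 15 × 1.2 + 13 × 2.3 = 18 + 29.9 = 47.9 mm.
Remaining depth = 74.5 − 47.9 = 26.6 mm.
Duration = 26.6 / 3.2 = 8.3 h.

duration ≈ 8.3 h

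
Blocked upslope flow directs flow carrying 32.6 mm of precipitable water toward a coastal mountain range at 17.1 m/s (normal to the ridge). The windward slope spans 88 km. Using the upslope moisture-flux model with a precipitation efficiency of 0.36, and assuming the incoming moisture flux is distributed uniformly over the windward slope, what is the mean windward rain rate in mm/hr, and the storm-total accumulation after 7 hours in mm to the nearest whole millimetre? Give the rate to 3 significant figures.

R ≈ 8.21 mm/hr; total ≈ 57 mm

Incoming column moisture flux per unit ridge length: F = V × PW = 17.1 × 32.6 = 557.46 mm·m/s.
Spread over the 88 km slope with efficiency ε = 0.36: R = ε·F/W = 0.36 × 557.46 / 88000 m = 2.281e-03 mm/s.
R = 2.281e-03 × 3600 = 8.21 mm/hr.
Over 7 h: total = 8.21 × 7 = 57.47 ≈ 57 mm.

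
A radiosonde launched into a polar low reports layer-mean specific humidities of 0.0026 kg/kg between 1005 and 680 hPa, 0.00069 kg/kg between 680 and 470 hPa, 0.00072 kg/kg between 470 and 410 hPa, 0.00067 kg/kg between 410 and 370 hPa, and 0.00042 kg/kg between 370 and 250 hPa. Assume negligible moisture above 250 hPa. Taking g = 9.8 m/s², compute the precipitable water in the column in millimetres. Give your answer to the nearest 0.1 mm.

Precipitable water is the column-integrated vapour mass per unit area: PW = (1/g) Σ q̄ Δp, with q in kg/kg and Δp in Pa (1 kg/m² of water = 1 mm).
Layer 1005–680 hPa: Δp = 325 hPa = 32500 Pa, q̄ = 0.0026 kg/kg → 0.0026 × 32500 / 9.8 = 8.62 mm
Layer 680–470 hPa: Δp = 210 hPa = 21000 Pa, q̄ = 0.00069 kg/kg → 0.00069 × 21000 / 9.8 = 1.48 mm
Layer 470–410 hPa: Δp = 60 hPa = 6000 Pa, q̄ = 0.00072 kg/kg → 0.00072 × 6000 / 9.8 = 0.44 mm
Layer 410–370 hPa: Δp = 40 hPa = 4000 Pa, q̄ = 0.00067 kg/kg → 0.00067 × 4000 / 9.8 = 0.27 mm
Layer 370–250 hPa: Δp = 120 hPa = 12000 Pa, q̄ = 0.00042 kg/kg → 0.00042 × 12000 / 9.8 = 0.51 mm
PW = 8.62 + 1.48 + 0.44 + 0.27 + 0.51 = 11.32 ≈ 11.3 mm.

PW ≈ 11.3 mm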